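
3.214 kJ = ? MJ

0.003214 MJ

kilo = 10^3, mega = 10^6; factor is 10^-3.
3.214 × 10^-3 = 0.003214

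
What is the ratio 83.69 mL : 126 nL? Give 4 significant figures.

664200

(83.69 × 10^-3) / (126 × 10^-9) = 0.66421 × 10^6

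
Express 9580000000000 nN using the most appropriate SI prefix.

= 9.58e3 N; 1e3 is kilo.

9.58 kN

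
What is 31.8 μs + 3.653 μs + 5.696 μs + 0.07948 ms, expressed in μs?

In μs:
  31.8 μs → 31.8
  3.653 μs → 3.653
  5.696 μs → 5.696
  0.07948 ms = 0.07948 × 10^3 μs = 79.48
Sum: 31.8 + 3.653 + 5.696 + 79.48 = 120.629

120.629 μs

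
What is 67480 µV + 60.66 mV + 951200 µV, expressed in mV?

1079.34 mV

In mV:
  67480 µV = 67480 × 10^-3 mV = 67.48
  60.66 mV → 60.66
  951200 µV = 951200 × 10^-3 mV = 951.2
Sum: 67.48 + 60.66 + 951.2 = 1079.34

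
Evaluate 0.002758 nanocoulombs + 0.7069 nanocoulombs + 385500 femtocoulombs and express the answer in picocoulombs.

In picocoulombs:
  0.002758 nanocoulombs = 0.002758e3 picocoulombs = 2.758
  0.7069 nanocoulombs = 0.7069e3 picocoulombs = 706.9
  385500 femtocoulombs = 385500e-3 picocoulombs = 385.5
Sum: 2.758 + 706.9 + 385.5 = 1095.158

1095.158 picocoulombs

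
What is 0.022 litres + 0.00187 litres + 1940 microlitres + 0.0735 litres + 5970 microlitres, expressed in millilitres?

105.28 millilitres

In millilitres:
  0.022 litres = 0.022 × 10^3 millilitres = 22
  0.00187 litres = 0.00187 × 10^3 millilitres = 1.87
  1940 microlitres = 1940 × 10^-3 millilitres = 1.94
  0.0735 litres = 0.0735 × 10^3 millilitres = 73.5
  5970 microlitres = 5970 × 10^-3 millilitres = 5.97
Sum: 22 + 1.87 + 1.94 + 73.5 + 5.97 = 105.28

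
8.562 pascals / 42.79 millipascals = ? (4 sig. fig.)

(8.562) / (42.79 × 10⁻³) = 0.20009 × 10³

200.1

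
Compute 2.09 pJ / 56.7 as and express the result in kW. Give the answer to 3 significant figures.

36.9 kW

(2.09e-12) / (56.7e-18) = 0.036861e6 W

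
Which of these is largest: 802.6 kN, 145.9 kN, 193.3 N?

802.6 kN

802.6 kN = 802600 N
145.9 kN = 145900 N
193.3 N = 193.3 N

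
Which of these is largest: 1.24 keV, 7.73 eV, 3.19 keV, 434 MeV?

1.24 keV = 1240 eV
7.73 eV = 7.73 eV
3.19 keV = 3190 eV
434 MeV = 434000000 eV

434 MeV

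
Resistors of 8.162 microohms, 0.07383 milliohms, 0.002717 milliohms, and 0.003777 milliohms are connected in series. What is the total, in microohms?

In microohms:
  8.162 microohms → 8.162
  0.07383 milliohms = 0.07383e3 microohms = 73.83
  0.002717 milliohms = 0.002717e3 microohms = 2.717
  0.003777 milliohms = 0.003777e3 microohms = 3.777
Sum: 8.162 + 73.83 + 2.717 + 3.777 = 88.486

88.486 microohms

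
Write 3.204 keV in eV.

kilo = 10³, (no prefix) = 10⁰; factor is 10³.
3.204 × 10³ = 3204

3204 eV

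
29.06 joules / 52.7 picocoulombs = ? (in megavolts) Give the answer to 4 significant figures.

551400 megavolts

(29.06) / (52.7 × 10⁻¹²) = 0.551423 × 10¹² V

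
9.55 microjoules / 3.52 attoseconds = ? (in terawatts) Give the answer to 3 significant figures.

(9.55e-6) / (3.52e-18) = 2.7131e12 W

2.71 terawatts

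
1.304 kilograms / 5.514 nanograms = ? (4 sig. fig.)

236500000000

(1.304e3) / (5.514e-9) = 0.23649e12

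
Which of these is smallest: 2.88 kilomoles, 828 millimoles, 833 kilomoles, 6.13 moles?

2.88 kilomoles = 2880 moles
828 millimoles = 0.828 moles
833 kilomoles = 833000 moles
6.13 moles = 6.13 moles

828 millimoles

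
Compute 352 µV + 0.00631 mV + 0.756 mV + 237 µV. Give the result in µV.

In µV:
  352 µV → 352
  0.00631 mV = 0.00631e3 µV = 6.31
  0.756 mV = 0.756e3 µV = 756
  237 µV → 237
Sum: 352 + 6.31 + 756 + 237 = 1351.31

1351.31 µV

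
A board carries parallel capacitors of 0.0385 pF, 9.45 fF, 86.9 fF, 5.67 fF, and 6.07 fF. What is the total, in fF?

In fF:
  0.0385 pF = 0.0385 × 10^3 fF = 38.5
  9.45 fF → 9.45
  86.9 fF → 86.9
  5.67 fF → 5.67
  6.07 fF → 6.07
Sum: 38.5 + 9.45 + 86.9 + 5.67 + 6.07 = 146.59

146.59 fF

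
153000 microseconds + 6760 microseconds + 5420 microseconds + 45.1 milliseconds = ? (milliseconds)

210.28 milliseconds

In milliseconds:
  153000 microseconds = 153000 × 10^-3 milliseconds = 153
  6760 microseconds = 6760 × 10^-3 milliseconds = 6.76
  5420 microseconds = 5420 × 10^-3 milliseconds = 5.42
  45.1 milliseconds → 45.1
Sum: 153 + 6.76 + 5.42 + 45.1 = 210.28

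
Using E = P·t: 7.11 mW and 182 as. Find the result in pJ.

7.11 × 10^-3 × 182 × 10^-18 = 1294.02 × 10^-21 J

0.00000129402 pJ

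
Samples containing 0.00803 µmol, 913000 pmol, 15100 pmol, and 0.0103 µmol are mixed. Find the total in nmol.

In nmol:
  0.00803 µmol = 0.00803 × 10³ nmol = 8.03
  913000 pmol = 913000 × 10⁻³ nmol = 913
  15100 pmol = 15100 × 10⁻³ nmol = 15.1
  0.0103 µmol = 0.0103 × 10³ nmol = 10.3
Sum: 8.03 + 913 + 15.1 + 10.3 = 946.43

946.43 nmol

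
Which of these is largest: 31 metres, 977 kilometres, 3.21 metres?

31 metres = 31 metres
977 kilometres = 977000 metres
3.21 metres = 3.21 metres

977 kilometres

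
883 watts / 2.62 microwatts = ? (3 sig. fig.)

337000000

(883) / (2.62e-6) = 337e6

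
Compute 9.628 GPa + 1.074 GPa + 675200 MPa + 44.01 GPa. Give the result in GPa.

In GPa:
  9.628 GPa → 9.628
  1.074 GPa → 1.074
  675200 MPa = 675200 × 10⁻³ GPa = 675.2
  44.01 GPa → 44.01
Sum: 9.628 + 1.074 + 675.2 + 44.01 = 729.912

729.912 GPa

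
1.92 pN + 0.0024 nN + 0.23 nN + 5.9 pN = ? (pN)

In pN:
  1.92 pN → 1.92
  0.0024 nN = 0.0024 × 10³ pN = 2.4
  0.23 nN = 0.23 × 10³ pN = 230
  5.9 pN → 5.9
Sum: 1.92 + 2.4 + 230 + 5.9 = 240.22

240.22 pN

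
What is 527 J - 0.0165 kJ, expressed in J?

In J:
  527 J → 527
  0.0165 kJ = 0.0165 × 10³ J = 16.5
Difference: 527 - 16.5 = 510.5

510.5 J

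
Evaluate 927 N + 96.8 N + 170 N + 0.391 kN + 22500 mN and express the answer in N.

1607.3 N

In N:
  927 N → 927
  96.8 N → 96.8
  170 N → 170
  0.391 kN = 0.391e3 N = 391
  22500 mN = 22500e-3 N = 22.5
Sum: 927 + 96.8 + 170 + 391 + 22.5 = 1607.3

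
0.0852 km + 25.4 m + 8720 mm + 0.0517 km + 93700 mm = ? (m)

In m:
  0.0852 km = 0.0852 × 10³ m = 85.2
  25.4 m → 25.4
  8720 mm = 8720 × 10⁻³ m = 8.72
  0.0517 km = 0.0517 × 10³ m = 51.7
  93700 mm = 93700 × 10⁻³ m = 93.7
Sum: 85.2 + 25.4 + 8.72 + 51.7 + 93.7 = 264.72

264.72 m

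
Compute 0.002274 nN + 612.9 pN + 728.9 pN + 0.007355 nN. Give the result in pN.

In pN:
  0.002274 nN = 0.002274 × 10³ pN = 2.274
  612.9 pN → 612.9
  728.9 pN → 728.9
  0.007355 nN = 0.007355 × 10³ pN = 7.355
Sum: 2.274 + 612.9 + 728.9 + 7.355 = 1351.429

1351.429 pN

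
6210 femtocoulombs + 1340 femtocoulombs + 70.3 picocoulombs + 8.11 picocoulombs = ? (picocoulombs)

85.96 picocoulombs

In picocoulombs:
  6210 femtocoulombs = 6210e-3 picocoulombs = 6.21
  1340 femtocoulombs = 1340e-3 picocoulombs = 1.34
  70.3 picocoulombs → 70.3
  8.11 picocoulombs → 8.11
Sum: 6.21 + 1.34 + 70.3 + 8.11 = 85.96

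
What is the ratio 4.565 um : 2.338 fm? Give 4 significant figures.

(4.565 × 10⁻⁶) / (2.338 × 10⁻¹⁵) = 1.9525 × 10⁹

1953000000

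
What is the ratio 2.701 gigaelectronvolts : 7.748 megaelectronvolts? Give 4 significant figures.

(2.701 × 10^9) / (7.748 × 10^6) = 0.34861 × 10^3

348.6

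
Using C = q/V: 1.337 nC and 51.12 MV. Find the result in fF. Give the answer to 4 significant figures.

0.02615 fF

(1.337 × 10^-9) / (51.12 × 10^6) = 0.0261541 × 10^-15 F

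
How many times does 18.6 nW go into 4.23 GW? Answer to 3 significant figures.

(4.23e9) / (18.6e-9) = 0.2274e18

227000000000000000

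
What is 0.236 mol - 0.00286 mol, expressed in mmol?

233.14 mmol

In mmol:
  0.236 mol = 0.236 × 10^3 mmol = 236
  0.00286 mol = 0.00286 × 10^3 mmol = 2.86
Difference: 236 - 2.86 = 233.14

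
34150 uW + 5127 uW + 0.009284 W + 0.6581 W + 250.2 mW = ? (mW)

956.861 mW

In mW:
  34150 uW = 34150e-3 mW = 34.15
  5127 uW = 5127e-3 mW = 5.127
  0.009284 W = 0.009284e3 mW = 9.284
  0.6581 W = 0.6581e3 mW = 658.1
  250.2 mW → 250.2
Sum: 34.15 + 5.127 + 9.284 + 658.1 + 250.2 = 956.861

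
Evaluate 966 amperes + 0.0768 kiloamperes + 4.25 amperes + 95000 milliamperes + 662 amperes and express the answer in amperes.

In amperes:
  966 amperes → 966
  0.0768 kiloamperes = 0.0768e3 amperes = 76.8
  4.25 amperes → 4.25
  95000 milliamperes = 95000e-3 amperes = 95
  662 amperes → 662
Sum: 966 + 76.8 + 4.25 + 95 + 662 = 1804.05

1804.05 amperes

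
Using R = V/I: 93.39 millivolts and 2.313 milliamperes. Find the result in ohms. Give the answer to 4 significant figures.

(93.39 × 10⁻³) / (2.313 × 10⁻³) = 40.3761 Ω

40.38 ohms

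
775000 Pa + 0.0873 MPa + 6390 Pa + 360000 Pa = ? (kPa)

In kPa:
  775000 Pa = 775000 × 10^-3 kPa = 775
  0.0873 MPa = 0.0873 × 10^3 kPa = 87.3
  6390 Pa = 6390 × 10^-3 kPa = 6.39
  360000 Pa = 360000 × 10^-3 kPa = 360
Sum: 775 + 87.3 + 6.39 + 360 = 1228.69

1228.69 kPa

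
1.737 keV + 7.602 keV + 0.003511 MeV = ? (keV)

In keV:
  1.737 keV → 1.737
  7.602 keV → 7.602
  0.003511 MeV = 0.003511 × 10^3 keV = 3.511
Sum: 1.737 + 7.602 + 3.511 = 12.85

12.85 keV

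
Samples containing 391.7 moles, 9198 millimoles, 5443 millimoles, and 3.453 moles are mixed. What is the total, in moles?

409.794 moles

In moles:
  391.7 moles → 391.7
  9198 millimoles = 9198 × 10⁻³ moles = 9.198
  5443 millimoles = 5443 × 10⁻³ moles = 5.443
  3.453 moles → 3.453
Sum: 391.7 + 9.198 + 5.443 + 3.453 = 409.794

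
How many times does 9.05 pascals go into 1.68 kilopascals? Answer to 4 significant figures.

185.6

(1.68 × 10³) / (9.05) = 0.18564 × 10³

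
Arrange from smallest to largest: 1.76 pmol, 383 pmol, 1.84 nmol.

1.76 pmol = 0.00000000000176 mol
383 pmol = 0.000000000383 mol
1.84 nmol = 0.00000000184 mol

1.76 pmol < 383 pmol < 1.84 nmol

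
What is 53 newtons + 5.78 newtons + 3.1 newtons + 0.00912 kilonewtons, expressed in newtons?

71 newtons

In newtons:
  53 newtons → 53
  5.78 newtons → 5.78
  3.1 newtons → 3.1
  0.00912 kilonewtons = 0.00912 × 10^3 newtons = 9.12
Sum: 53 + 5.78 + 3.1 + 9.12 = 71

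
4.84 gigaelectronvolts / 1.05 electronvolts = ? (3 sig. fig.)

(4.84 × 10⁹) / (1.05) = 4.61 × 10⁹

4610000000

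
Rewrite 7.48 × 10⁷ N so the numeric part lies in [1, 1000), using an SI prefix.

74.8 MN

= 74.8 × 10⁶ N; 10⁶ is mega.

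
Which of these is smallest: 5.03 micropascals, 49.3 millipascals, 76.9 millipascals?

5.03 micropascals = 0.00000503 pascals
49.3 millipascals = 0.0493 pascals
76.9 millipascals = 0.0769 pascals

5.03 micropascals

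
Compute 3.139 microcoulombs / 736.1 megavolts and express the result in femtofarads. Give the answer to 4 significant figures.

4.264 femtofarads

(3.139e-6) / (736.1e6) = 0.00426437e-12 F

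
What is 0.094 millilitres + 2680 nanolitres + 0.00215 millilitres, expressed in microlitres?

In microlitres:
  0.094 millilitres = 0.094 × 10³ microlitres = 94
  2680 nanolitres = 2680 × 10⁻³ microlitres = 2.68
  0.00215 millilitres = 0.00215 × 10³ microlitres = 2.15
Sum: 94 + 2.68 + 2.15 = 98.83

98.83 microlitres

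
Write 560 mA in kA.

milli = 1e-3, kilo = 1e3; factor is 1e-6.
560 × 1e-6 = 0.00056

0.00056 kA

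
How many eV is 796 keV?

796000 eV

kilo = 10^3, (no prefix) = 10^0; factor is 10^3.
796 × 10^3 = 796000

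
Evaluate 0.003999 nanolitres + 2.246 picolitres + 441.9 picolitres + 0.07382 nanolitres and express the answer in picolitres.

In picolitres:
  0.003999 nanolitres = 0.003999 × 10^3 picolitres = 3.999
  2.246 picolitres → 2.246
  441.9 picolitres → 441.9
  0.07382 nanolitres = 0.07382 × 10^3 picolitres = 73.82
Sum: 3.999 + 2.246 + 441.9 + 73.82 = 521.965

521.965 picolitres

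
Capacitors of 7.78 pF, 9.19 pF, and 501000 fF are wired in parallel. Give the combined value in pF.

517.97 pF

In pF:
  7.78 pF → 7.78
  9.19 pF → 9.19
  501000 fF = 501000 × 10^-3 pF = 501
Sum: 7.78 + 9.19 + 501 = 517.97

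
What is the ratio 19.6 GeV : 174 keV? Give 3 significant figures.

113000

(19.6 × 10^9) / (174 × 10^3) = 0.1126 × 10^6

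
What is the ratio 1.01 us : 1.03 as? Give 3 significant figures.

(1.01 × 10⁻⁶) / (1.03 × 10⁻¹⁸) = 0.9806 × 10¹²

981000000000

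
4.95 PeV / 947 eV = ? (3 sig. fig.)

5230000000000

(4.95 × 10^15) / (947) = 0.005227 × 10^15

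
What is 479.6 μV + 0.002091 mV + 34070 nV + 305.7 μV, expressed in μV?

In μV:
  479.6 μV → 479.6
  0.002091 mV = 0.002091 × 10^3 μV = 2.091
  34070 nV = 34070 × 10^-3 μV = 34.07
  305.7 μV → 305.7
Sum: 479.6 + 2.091 + 34.07 + 305.7 = 821.461

821.461 μV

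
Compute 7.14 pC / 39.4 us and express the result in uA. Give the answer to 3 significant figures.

0.181 uA

(7.14 × 10⁻¹²) / (39.4 × 10⁻⁶) = 0.18122 × 10⁻⁶ A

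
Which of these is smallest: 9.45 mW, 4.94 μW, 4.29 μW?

9.45 mW = 0.00945 W
4.94 μW = 0.00000494 W
4.29 μW = 0.00000429 W

4.29 μW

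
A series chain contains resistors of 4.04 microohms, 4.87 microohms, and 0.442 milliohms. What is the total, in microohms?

450.91 microohms

In microohms:
  4.04 microohms → 4.04
  4.87 microohms → 4.87
  0.442 milliohms = 0.442e3 microohms = 442
Sum: 4.04 + 4.87 + 442 = 450.91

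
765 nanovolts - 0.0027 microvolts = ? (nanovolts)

In nanovolts:
  765 nanovolts → 765
  0.0027 microvolts = 0.0027e3 nanovolts = 2.7
Difference: 765 - 2.7 = 762.3

762.3 nanovolts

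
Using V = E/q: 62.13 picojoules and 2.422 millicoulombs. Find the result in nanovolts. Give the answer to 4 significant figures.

25.65 nanovolts

(62.13e-12) / (2.422e-3) = 25.6524e-9 V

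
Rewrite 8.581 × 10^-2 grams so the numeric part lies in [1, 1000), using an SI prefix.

85.81 milligrams

= 85.81 × 10^-3 grams; 10^-3 is milli.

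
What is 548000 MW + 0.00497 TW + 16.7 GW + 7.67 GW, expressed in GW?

In GW:
  548000 MW = 548000e-3 GW = 548
  0.00497 TW = 0.00497e3 GW = 4.97
  16.7 GW → 16.7
  7.67 GW → 7.67
Sum: 548 + 4.97 + 16.7 + 7.67 = 577.34

577.34 GW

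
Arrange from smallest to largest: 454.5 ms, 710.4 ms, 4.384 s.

454.5 ms = 0.4545 s
710.4 ms = 0.7104 s
4.384 s = 4.384 s

454.5 ms < 710.4 ms < 4.384 s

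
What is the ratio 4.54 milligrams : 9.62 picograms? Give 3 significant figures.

472000000

(4.54 × 10⁻³) / (9.62 × 10⁻¹²) = 0.4719 × 10⁹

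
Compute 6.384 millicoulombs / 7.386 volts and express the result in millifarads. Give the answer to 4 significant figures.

(6.384 × 10^-3) / (7.386) = 0.864338 × 10^-3 F

0.8643 millifarads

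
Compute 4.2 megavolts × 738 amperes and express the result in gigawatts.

4.2 × 10^6 × 738 = 3099.6 × 10^6 W

3.0996 gigawatts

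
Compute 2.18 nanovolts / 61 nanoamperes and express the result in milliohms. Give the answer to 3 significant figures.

(2.18 × 10⁻⁹) / (61 × 10⁻⁹) = 0.035738 Ω

35.7 milliohms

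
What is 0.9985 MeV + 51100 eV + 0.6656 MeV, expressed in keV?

In keV:
  0.9985 MeV = 0.9985 × 10³ keV = 998.5
  51100 eV = 51100 × 10⁻³ keV = 51.1
  0.6656 MeV = 0.6656 × 10³ keV = 665.6
Sum: 998.5 + 51.1 + 665.6 = 1715.2

1715.2 keV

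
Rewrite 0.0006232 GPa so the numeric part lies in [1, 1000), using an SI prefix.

= 623.2 × 10^3 Pa; 10^3 is kilo.

623.2 kPa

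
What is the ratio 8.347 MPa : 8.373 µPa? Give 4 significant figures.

996900000000

(8.347e6) / (8.373e-6) = 0.99689e12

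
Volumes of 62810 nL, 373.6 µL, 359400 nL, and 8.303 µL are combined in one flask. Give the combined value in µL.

In µL:
  62810 nL = 62810 × 10^-3 µL = 62.81
  373.6 µL → 373.6
  359400 nL = 359400 × 10^-3 µL = 359.4
  8.303 µL → 8.303
Sum: 62.81 + 373.6 + 359.4 + 8.303 = 804.113

804.113 µL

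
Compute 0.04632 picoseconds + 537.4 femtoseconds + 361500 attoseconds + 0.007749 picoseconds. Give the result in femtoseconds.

952.969 femtoseconds

In femtoseconds:
  0.04632 picoseconds = 0.04632 × 10³ femtoseconds = 46.32
  537.4 femtoseconds → 537.4
  361500 attoseconds = 361500 × 10⁻³ femtoseconds = 361.5
  0.007749 picoseconds = 0.007749 × 10³ femtoseconds = 7.749
Sum: 46.32 + 537.4 + 361.5 + 7.749 = 952.969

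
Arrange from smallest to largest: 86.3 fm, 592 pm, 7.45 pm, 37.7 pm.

86.3 fm = 0.0000000000000863 m
592 pm = 0.000000000592 m
7.45 pm = 0.00000000000745 m
37.7 pm = 0.0000000000377 m

86.3 fm < 7.45 pm < 37.7 pm < 592 pm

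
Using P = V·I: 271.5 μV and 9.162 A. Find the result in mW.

271.5 × 10⁻⁶ × 9.162 = 2487.483 × 10⁻⁶ W

2.487483 mW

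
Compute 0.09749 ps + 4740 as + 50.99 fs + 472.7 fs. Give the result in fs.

In fs:
  0.09749 ps = 0.09749 × 10³ fs = 97.49
  4740 as = 4740 × 10⁻³ fs = 4.74
  50.99 fs → 50.99
  472.7 fs → 472.7
Sum: 97.49 + 4.74 + 50.99 + 472.7 = 625.92

625.92 fs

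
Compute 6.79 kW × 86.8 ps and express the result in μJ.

0.589372 μJ

6.79 × 10^3 × 86.8 × 10^-12 = 589.372 × 10^-9 J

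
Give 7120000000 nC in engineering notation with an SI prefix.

= 7.12 C; mantissa already in [1, 1000).

7.12 C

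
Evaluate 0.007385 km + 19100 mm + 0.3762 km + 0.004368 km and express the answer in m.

407.053 m

In m:
  0.007385 km = 0.007385 × 10^3 m = 7.385
  19100 mm = 19100 × 10^-3 m = 19.1
  0.3762 km = 0.3762 × 10^3 m = 376.2
  0.004368 km = 0.004368 × 10^3 m = 4.368
Sum: 7.385 + 19.1 + 376.2 + 4.368 = 407.053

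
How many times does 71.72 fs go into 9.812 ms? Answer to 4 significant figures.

136800000000

(9.812 × 10⁻³) / (71.72 × 10⁻¹⁵) = 0.13681 × 10¹²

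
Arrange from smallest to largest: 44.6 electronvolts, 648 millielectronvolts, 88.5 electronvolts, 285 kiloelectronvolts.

648 millielectronvolts < 44.6 electronvolts < 88.5 electronvolts < 285 kiloelectronvolts

44.6 electronvolts = 44.6 electronvolts
648 millielectronvolts = 0.648 electronvolts
88.5 electronvolts = 88.5 electronvolts
285 kiloelectronvolts = 285000 electronvolts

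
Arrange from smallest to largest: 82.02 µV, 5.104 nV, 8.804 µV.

5.104 nV < 8.804 µV < 82.02 µV

82.02 µV = 0.00008202 V
5.104 nV = 0.000000005104 V
8.804 µV = 0.000008804 V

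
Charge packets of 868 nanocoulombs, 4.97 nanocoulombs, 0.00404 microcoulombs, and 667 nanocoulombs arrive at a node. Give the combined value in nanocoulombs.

1544.01 nanocoulombs

In nanocoulombs:
  868 nanocoulombs → 868
  4.97 nanocoulombs → 4.97
  0.00404 microcoulombs = 0.00404e3 nanocoulombs = 4.04
  667 nanocoulombs → 667
Sum: 868 + 4.97 + 4.04 + 667 = 1544.01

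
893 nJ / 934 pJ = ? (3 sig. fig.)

(893 × 10⁻⁹) / (934 × 10⁻¹²) = 0.9561 × 10³

956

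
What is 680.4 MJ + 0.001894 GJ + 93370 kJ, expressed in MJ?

In MJ:
  680.4 MJ → 680.4
  0.001894 GJ = 0.001894e3 MJ = 1.894
  93370 kJ = 93370e-3 MJ = 93.37
Sum: 680.4 + 1.894 + 93.37 = 775.664

775.664 MJ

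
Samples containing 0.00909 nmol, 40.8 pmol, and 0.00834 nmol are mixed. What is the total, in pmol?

In pmol:
  0.00909 nmol = 0.00909e3 pmol = 9.09
  40.8 pmol → 40.8
  0.00834 nmol = 0.00834e3 pmol = 8.34
Sum: 9.09 + 40.8 + 8.34 = 58.23

58.23 pmol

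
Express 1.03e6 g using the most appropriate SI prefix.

1.03 Mg

= 1.03e6 g; 1e6 is mega.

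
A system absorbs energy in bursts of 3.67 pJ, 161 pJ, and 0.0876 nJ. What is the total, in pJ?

In pJ:
  3.67 pJ → 3.67
  161 pJ → 161
  0.0876 nJ = 0.0876e3 pJ = 87.6
Sum: 3.67 + 161 + 87.6 = 252.27

252.27 pJ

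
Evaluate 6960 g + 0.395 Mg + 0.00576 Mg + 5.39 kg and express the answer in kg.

In kg:
  6960 g = 6960 × 10⁻³ kg = 6.96
  0.395 Mg = 0.395 × 10³ kg = 395
  0.00576 Mg = 0.00576 × 10³ kg = 5.76
  5.39 kg → 5.39
Sum: 6.96 + 395 + 5.76 + 5.39 = 413.11

413.11 kg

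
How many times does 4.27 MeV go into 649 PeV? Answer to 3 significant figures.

(649 × 10^15) / (4.27 × 10^6) = 152 × 10^9

152000000000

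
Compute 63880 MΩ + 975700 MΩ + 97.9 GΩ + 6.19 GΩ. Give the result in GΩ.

In GΩ:
  63880 MΩ = 63880 × 10^-3 GΩ = 63.88
  975700 MΩ = 975700 × 10^-3 GΩ = 975.7
  97.9 GΩ → 97.9
  6.19 GΩ → 6.19
Sum: 63.88 + 975.7 + 97.9 + 6.19 = 1143.67

1143.67 GΩ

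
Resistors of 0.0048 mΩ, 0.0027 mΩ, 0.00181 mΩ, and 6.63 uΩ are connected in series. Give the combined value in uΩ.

15.94 uΩ

In uΩ:
  0.0048 mΩ = 0.0048 × 10^3 uΩ = 4.8
  0.0027 mΩ = 0.0027 × 10^3 uΩ = 2.7
  0.00181 mΩ = 0.00181 × 10^3 uΩ = 1.81
  6.63 uΩ → 6.63
Sum: 4.8 + 2.7 + 1.81 + 6.63 = 15.94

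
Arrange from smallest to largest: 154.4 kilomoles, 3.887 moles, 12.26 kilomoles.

154.4 kilomoles = 154400 moles
3.887 moles = 3.887 moles
12.26 kilomoles = 12260 moles

3.887 moles < 12.26 kilomoles < 154.4 kilomoles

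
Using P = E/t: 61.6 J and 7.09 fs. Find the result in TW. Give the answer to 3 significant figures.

(61.6) / (7.09 × 10⁻¹⁵) = 8.6883 × 10¹⁵ W

8690 TW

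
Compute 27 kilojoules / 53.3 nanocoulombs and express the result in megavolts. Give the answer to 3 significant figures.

507000 megavolts

(27 × 10^3) / (53.3 × 10^-9) = 0.50657 × 10^12 V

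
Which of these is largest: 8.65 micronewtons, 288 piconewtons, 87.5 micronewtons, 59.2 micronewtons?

87.5 micronewtons

8.65 micronewtons = 0.00000865 newtons
288 piconewtons = 0.000000000288 newtons
87.5 micronewtons = 0.0000875 newtons
59.2 micronewtons = 0.0000592 newtons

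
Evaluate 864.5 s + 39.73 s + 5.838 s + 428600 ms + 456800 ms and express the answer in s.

In s:
  864.5 s → 864.5
  39.73 s → 39.73
  5.838 s → 5.838
  428600 ms = 428600 × 10^-3 s = 428.6
  456800 ms = 456800 × 10^-3 s = 456.8
Sum: 864.5 + 39.73 + 5.838 + 428.6 + 456.8 = 1795.468

1795.468 s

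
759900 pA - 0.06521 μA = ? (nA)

In nA:
  759900 pA = 759900 × 10⁻³ nA = 759.9
  0.06521 μA = 0.06521 × 10³ nA = 65.21
Difference: 759.9 - 65.21 = 694.69

694.69 nA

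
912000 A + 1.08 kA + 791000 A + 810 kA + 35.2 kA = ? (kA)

2549.28 kA

In kA:
  912000 A = 912000e-3 kA = 912
  1.08 kA → 1.08
  791000 A = 791000e-3 kA = 791
  810 kA → 810
  35.2 kA → 35.2
Sum: 912 + 1.08 + 791 + 810 + 35.2 = 2549.28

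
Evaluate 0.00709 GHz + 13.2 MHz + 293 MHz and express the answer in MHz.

In MHz:
  0.00709 GHz = 0.00709 × 10^3 MHz = 7.09
  13.2 MHz → 13.2
  293 MHz → 293
Sum: 7.09 + 13.2 + 293 = 313.29

313.29 MHz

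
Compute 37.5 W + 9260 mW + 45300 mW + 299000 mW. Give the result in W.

391.06 W

In W:
  37.5 W → 37.5
  9260 mW = 9260 × 10^-3 W = 9.26
  45300 mW = 45300 × 10^-3 W = 45.3
  299000 mW = 299000 × 10^-3 W = 299
Sum: 37.5 + 9.26 + 45.3 + 299 = 391.06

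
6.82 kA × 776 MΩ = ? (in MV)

5292320 MV

6.82 × 10^3 × 776 × 10^6 = 5292.32 × 10^9 V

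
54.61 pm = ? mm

0.00000005461 mm

pico = 1e-12, milli = 1e-3; factor is 1e-9.
54.61 × 1e-9 = 0.00000005461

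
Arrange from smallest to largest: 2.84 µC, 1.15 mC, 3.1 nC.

3.1 nC < 2.84 µC < 1.15 mC

2.84 µC = 0.00000284 C
1.15 mC = 0.00115 C
3.1 nC = 0.0000000031 C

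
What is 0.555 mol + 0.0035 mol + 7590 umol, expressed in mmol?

In mmol:
  0.555 mol = 0.555 × 10^3 mmol = 555
  0.0035 mol = 0.0035 × 10^3 mmol = 3.5
  7590 umol = 7590 × 10^-3 mmol = 7.59
Sum: 555 + 3.5 + 7.59 = 566.09

566.09 mmol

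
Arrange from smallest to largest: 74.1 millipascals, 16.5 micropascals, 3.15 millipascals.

74.1 millipascals = 0.0741 pascals
16.5 micropascals = 0.0000165 pascals
3.15 millipascals = 0.00315 pascals

16.5 micropascals < 3.15 millipascals < 74.1 millipascals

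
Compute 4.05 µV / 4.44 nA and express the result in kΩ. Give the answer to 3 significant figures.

(4.05 × 10⁻⁶) / (4.44 × 10⁻⁹) = 0.91216 × 10³ Ω

0.912 kΩ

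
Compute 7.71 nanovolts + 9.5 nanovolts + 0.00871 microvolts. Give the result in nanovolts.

In nanovolts:
  7.71 nanovolts → 7.71
  9.5 nanovolts → 9.5
  0.00871 microvolts = 0.00871 × 10^3 nanovolts = 8.71
Sum: 7.71 + 9.5 + 8.71 = 25.92

25.92 nanovolts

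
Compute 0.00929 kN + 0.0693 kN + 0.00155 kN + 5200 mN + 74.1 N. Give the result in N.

In N:
  0.00929 kN = 0.00929 × 10³ N = 9.29
  0.0693 kN = 0.0693 × 10³ N = 69.3
  0.00155 kN = 0.00155 × 10³ N = 1.55
  5200 mN = 5200 × 10⁻³ N = 5.2
  74.1 N → 74.1
Sum: 9.29 + 69.3 + 1.55 + 5.2 + 74.1 = 159.44

159.44 N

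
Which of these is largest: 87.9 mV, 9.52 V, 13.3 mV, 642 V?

642 V

87.9 mV = 0.0879 V
9.52 V = 9.52 V
13.3 mV = 0.0133 V
642 V = 642 V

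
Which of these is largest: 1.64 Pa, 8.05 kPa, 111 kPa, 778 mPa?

111 kPa

1.64 Pa = 1.64 Pa
8.05 kPa = 8050 Pa
111 kPa = 111000 Pa
778 mPa = 0.778 Pa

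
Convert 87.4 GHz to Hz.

giga = 1e9, (no prefix) = 1e0; factor is 1e9.
87.4 × 1e9 = 87400000000

87400000000 Hz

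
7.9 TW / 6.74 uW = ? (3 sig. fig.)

1170000000000000000

(7.9e12) / (6.74e-6) = 1.172e18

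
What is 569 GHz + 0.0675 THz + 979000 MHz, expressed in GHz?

1615.5 GHz

In GHz:
  569 GHz → 569
  0.0675 THz = 0.0675e3 GHz = 67.5
  979000 MHz = 979000e-3 GHz = 979
Sum: 569 + 67.5 + 979 = 1615.5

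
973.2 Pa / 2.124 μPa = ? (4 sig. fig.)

458200000

(973.2) / (2.124 × 10⁻⁶) = 458.19 × 10⁶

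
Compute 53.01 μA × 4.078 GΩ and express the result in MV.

53.01e-6 × 4.078e9 = 216.17478e3 V

0.21617478 MV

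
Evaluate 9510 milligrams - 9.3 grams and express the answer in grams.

0.21 grams

In grams:
  9510 milligrams = 9510e-3 grams = 9.51
  9.3 grams → 9.3
Difference: 9.51 - 9.3 = 0.21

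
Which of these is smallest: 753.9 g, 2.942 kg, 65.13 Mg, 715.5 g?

753.9 g = 753.9 g
2.942 kg = 2942 g
65.13 Mg = 65130000 g
715.5 g = 715.5 g

715.5 g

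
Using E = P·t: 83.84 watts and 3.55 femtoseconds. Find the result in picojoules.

83.84 × 3.55 × 10^-15 = 297.632 × 10^-15 J

0.297632 picojoules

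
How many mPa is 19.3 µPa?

0.0193 mPa

micro = 10⁻⁶, milli = 10⁻³; factor is 10⁻³.
19.3 × 10⁻³ = 0.0193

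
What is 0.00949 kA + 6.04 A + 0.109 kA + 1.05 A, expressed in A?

125.58 A

In A:
  0.00949 kA = 0.00949 × 10³ A = 9.49
  6.04 A → 6.04
  0.109 kA = 0.109 × 10³ A = 109
  1.05 A → 1.05
Sum: 9.49 + 6.04 + 109 + 1.05 = 125.58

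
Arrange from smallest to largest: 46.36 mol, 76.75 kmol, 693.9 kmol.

46.36 mol < 76.75 kmol < 693.9 kmol

46.36 mol = 46.36 mol
76.75 kmol = 76750 mol
693.9 kmol = 693900 mol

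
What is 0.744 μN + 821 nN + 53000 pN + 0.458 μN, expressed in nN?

2076 nN

In nN:
  0.744 μN = 0.744e3 nN = 744
  821 nN → 821
  53000 pN = 53000e-3 nN = 53
  0.458 μN = 0.458e3 nN = 458
Sum: 744 + 821 + 53 + 458 = 2076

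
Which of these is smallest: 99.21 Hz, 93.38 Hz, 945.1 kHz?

93.38 Hz

99.21 Hz = 99.21 Hz
93.38 Hz = 93.38 Hz
945.1 kHz = 945100 Hz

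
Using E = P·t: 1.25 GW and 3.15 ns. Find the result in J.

3.9375 J

1.25e9 × 3.15e-9 = 3.9375 J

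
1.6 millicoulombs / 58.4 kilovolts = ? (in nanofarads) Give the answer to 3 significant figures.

27.4 nanofarads

(1.6e-3) / (58.4e3) = 0.027397e-6 F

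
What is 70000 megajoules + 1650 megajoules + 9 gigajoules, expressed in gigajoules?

80.65 gigajoules

In gigajoules:
  70000 megajoules = 70000 × 10⁻³ gigajoules = 70
  1650 megajoules = 1650 × 10⁻³ gigajoules = 1.65
  9 gigajoules → 9
Sum: 70 + 1.65 + 9 = 80.65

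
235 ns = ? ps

nano = 10^-9, pico = 10^-12; factor is 10^3.
235 × 10^3 = 235000

235000 ps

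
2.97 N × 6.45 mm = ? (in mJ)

19.1565 mJ

2.97 × 6.45 × 10⁻³ = 19.1565 × 10⁻³ J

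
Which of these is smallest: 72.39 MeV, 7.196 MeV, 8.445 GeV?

7.196 MeV

72.39 MeV = 72390000 eV
7.196 MeV = 7196000 eV
8.445 GeV = 8445000000 eV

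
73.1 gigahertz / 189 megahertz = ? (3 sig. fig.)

387

(73.1 × 10⁹) / (189 × 10⁶) = 0.3868 × 10³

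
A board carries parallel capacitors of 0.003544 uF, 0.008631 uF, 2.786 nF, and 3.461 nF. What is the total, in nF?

18.422 nF

In nF:
  0.003544 uF = 0.003544 × 10^3 nF = 3.544
  0.008631 uF = 0.008631 × 10^3 nF = 8.631
  2.786 nF → 2.786
  3.461 nF → 3.461
Sum: 3.544 + 8.631 + 2.786 + 3.461 = 18.422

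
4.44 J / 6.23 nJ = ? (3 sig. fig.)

713000000

(4.44) / (6.23e-9) = 0.7127e9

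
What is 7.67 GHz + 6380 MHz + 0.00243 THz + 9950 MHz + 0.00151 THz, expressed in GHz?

27.94 GHz

In GHz:
  7.67 GHz → 7.67
  6380 MHz = 6380e-3 GHz = 6.38
  0.00243 THz = 0.00243e3 GHz = 2.43
  9950 MHz = 9950e-3 GHz = 9.95
  0.00151 THz = 0.00151e3 GHz = 1.51
Sum: 7.67 + 6.38 + 2.43 + 9.95 + 1.51 = 27.94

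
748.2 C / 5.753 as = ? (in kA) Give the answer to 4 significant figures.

(748.2) / (5.753 × 10⁻¹⁸) = 130.054 × 10¹⁸ A

130100000000000000 kA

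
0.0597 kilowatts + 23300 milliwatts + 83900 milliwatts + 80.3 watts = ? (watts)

247.2 watts

In watts:
  0.0597 kilowatts = 0.0597 × 10³ watts = 59.7
  23300 milliwatts = 23300 × 10⁻³ watts = 23.3
  83900 milliwatts = 83900 × 10⁻³ watts = 83.9
  80.3 watts → 80.3
Sum: 59.7 + 23.3 + 83.9 + 80.3 = 247.2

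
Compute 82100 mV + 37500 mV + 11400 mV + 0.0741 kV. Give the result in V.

205.1 V

In V:
  82100 mV = 82100e-3 V = 82.1
  37500 mV = 37500e-3 V = 37.5
  11400 mV = 11400e-3 V = 11.4
  0.0741 kV = 0.0741e3 V = 74.1
Sum: 82.1 + 37.5 + 11.4 + 74.1 = 205.1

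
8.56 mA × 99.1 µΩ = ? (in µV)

8.56 × 10⁻³ × 99.1 × 10⁻⁶ = 848.296 × 10⁻⁹ V

0.848296 µV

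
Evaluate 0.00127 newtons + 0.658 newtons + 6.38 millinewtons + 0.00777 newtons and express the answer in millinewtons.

In millinewtons:
  0.00127 newtons = 0.00127e3 millinewtons = 1.27
  0.658 newtons = 0.658e3 millinewtons = 658
  6.38 millinewtons → 6.38
  0.00777 newtons = 0.00777e3 millinewtons = 7.77
Sum: 1.27 + 658 + 6.38 + 7.77 = 673.42

673.42 millinewtons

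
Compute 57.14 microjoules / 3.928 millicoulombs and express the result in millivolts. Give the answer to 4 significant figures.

14.55 millivolts

(57.14e-6) / (3.928e-3) = 14.5468e-3 V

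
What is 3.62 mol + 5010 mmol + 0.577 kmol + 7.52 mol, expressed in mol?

In mol:
  3.62 mol → 3.62
  5010 mmol = 5010e-3 mol = 5.01
  0.577 kmol = 0.577e3 mol = 577
  7.52 mol → 7.52
Sum: 3.62 + 5.01 + 577 + 7.52 = 593.15

593.15 mol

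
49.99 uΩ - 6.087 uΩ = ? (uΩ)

43.903 uΩ

In uΩ:
  49.99 uΩ → 49.99
  6.087 uΩ → 6.087
Difference: 49.99 - 6.087 = 43.903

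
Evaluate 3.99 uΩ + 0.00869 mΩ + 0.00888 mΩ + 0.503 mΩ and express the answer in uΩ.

In uΩ:
  3.99 uΩ → 3.99
  0.00869 mΩ = 0.00869 × 10³ uΩ = 8.69
  0.00888 mΩ = 0.00888 × 10³ uΩ = 8.88
  0.503 mΩ = 0.503 × 10³ uΩ = 503
Sum: 3.99 + 8.69 + 8.88 + 503 = 524.56

524.56 uΩ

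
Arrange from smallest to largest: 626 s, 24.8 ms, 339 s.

626 s = 626 s
24.8 ms = 0.0248 s
339 s = 339 s

24.8 ms < 339 s < 626 s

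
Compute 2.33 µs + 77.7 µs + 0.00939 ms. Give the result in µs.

89.42 µs

In µs:
  2.33 µs → 2.33
  77.7 µs → 77.7
  0.00939 ms = 0.00939 × 10^3 µs = 9.39
Sum: 2.33 + 77.7 + 9.39 = 89.42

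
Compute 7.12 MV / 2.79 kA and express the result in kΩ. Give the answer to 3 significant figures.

2.55 kΩ

(7.12 × 10^6) / (2.79 × 10^3) = 2.552 × 10^3 Ω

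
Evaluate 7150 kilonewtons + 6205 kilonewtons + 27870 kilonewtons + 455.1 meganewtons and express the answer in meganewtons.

In meganewtons:
  7150 kilonewtons = 7150e-3 meganewtons = 7.15
  6205 kilonewtons = 6205e-3 meganewtons = 6.205
  27870 kilonewtons = 27870e-3 meganewtons = 27.87
  455.1 meganewtons → 455.1
Sum: 7.15 + 6.205 + 27.87 + 455.1 = 496.325

496.325 meganewtons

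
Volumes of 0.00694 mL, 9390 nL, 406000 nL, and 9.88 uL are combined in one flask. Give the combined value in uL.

In uL:
  0.00694 mL = 0.00694e3 uL = 6.94
  9390 nL = 9390e-3 uL = 9.39
  406000 nL = 406000e-3 uL = 406
  9.88 uL → 9.88
Sum: 6.94 + 9.39 + 406 + 9.88 = 432.21

432.21 uL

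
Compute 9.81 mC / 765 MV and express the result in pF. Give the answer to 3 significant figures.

(9.81 × 10^-3) / (765 × 10^6) = 0.012824 × 10^-9 F

12.8 pF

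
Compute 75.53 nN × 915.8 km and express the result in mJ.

69.170374 mJ

75.53 × 10⁻⁹ × 915.8 × 10³ = 69170.374 × 10⁻⁶ J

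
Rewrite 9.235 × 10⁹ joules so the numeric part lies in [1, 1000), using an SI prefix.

9.235 gigajoules

= 9.235 × 10⁹ joules; 10⁹ is giga.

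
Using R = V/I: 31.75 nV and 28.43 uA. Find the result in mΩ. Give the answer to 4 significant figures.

1.117 mΩ

(31.75 × 10⁻⁹) / (28.43 × 10⁻⁶) = 1.11678 × 10⁻³ Ω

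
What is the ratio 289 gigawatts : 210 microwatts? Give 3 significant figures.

1380000000000000

(289 × 10⁹) / (210 × 10⁻⁶) = 1.376 × 10¹⁵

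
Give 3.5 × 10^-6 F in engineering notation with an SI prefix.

3.5 µF

= 3.5 × 10^-6 F; 10^-6 is micro.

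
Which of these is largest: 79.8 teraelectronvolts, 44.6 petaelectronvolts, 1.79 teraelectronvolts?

44.6 petaelectronvolts

79.8 teraelectronvolts = 79800000000000 electronvolts
44.6 petaelectronvolts = 44600000000000000 electronvolts
1.79 teraelectronvolts = 1790000000000 electronvolts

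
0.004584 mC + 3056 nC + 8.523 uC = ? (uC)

In uC:
  0.004584 mC = 0.004584 × 10³ uC = 4.584
  3056 nC = 3056 × 10⁻³ uC = 3.056
  8.523 uC → 8.523
Sum: 4.584 + 3.056 + 8.523 = 16.163

16.163 uC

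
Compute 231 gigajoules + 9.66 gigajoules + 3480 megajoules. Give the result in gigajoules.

244.14 gigajoules

In gigajoules:
  231 gigajoules → 231
  9.66 gigajoules → 9.66
  3480 megajoules = 3480 × 10⁻³ gigajoules = 3.48
Sum: 231 + 9.66 + 3.48 = 244.14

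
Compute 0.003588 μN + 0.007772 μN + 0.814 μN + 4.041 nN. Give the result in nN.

In nN:
  0.003588 μN = 0.003588e3 nN = 3.588
  0.007772 μN = 0.007772e3 nN = 7.772
  0.814 μN = 0.814e3 nN = 814
  4.041 nN → 4.041
Sum: 3.588 + 7.772 + 814 + 4.041 = 829.401

829.401 nN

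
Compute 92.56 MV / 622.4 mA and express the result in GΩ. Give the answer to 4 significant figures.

(92.56 × 10^6) / (622.4 × 10^-3) = 0.148715 × 10^9 Ω

0.1487 GΩ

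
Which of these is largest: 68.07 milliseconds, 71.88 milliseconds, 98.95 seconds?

98.95 seconds

68.07 milliseconds = 0.06807 seconds
71.88 milliseconds = 0.07188 seconds
98.95 seconds = 98.95 seconds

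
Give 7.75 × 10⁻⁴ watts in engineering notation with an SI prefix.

= 775 × 10⁻⁶ watts; 10⁻⁶ is micro.

775 microwatts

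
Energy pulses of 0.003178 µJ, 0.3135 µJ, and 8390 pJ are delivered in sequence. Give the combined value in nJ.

In nJ:
  0.003178 µJ = 0.003178 × 10³ nJ = 3.178
  0.3135 µJ = 0.3135 × 10³ nJ = 313.5
  8390 pJ = 8390 × 10⁻³ nJ = 8.39
Sum: 3.178 + 313.5 + 8.39 = 325.068

325.068 nJ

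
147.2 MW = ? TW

mega = 1e6, tera = 1e12; factor is 1e-6.
147.2 × 1e-6 = 0.0001472

0.0001472 TW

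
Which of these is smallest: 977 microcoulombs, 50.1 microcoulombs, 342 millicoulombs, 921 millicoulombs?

977 microcoulombs = 0.000977 coulombs
50.1 microcoulombs = 0.0000501 coulombs
342 millicoulombs = 0.342 coulombs
921 millicoulombs = 0.921 coulombs

50.1 microcoulombs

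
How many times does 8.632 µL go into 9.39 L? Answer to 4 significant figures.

1088000

(9.39) / (8.632 × 10^-6) = 1.0878 × 10^6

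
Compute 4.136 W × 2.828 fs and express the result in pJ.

4.136 × 2.828e-15 = 11.696608e-15 J

0.011696608 pJ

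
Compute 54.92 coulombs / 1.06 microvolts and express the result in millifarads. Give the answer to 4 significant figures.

(54.92) / (1.06e-6) = 51.8113e6 F

51810000000 millifarads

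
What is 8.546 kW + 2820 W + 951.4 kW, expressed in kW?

In kW:
  8.546 kW → 8.546
  2820 W = 2820 × 10^-3 kW = 2.82
  951.4 kW → 951.4
Sum: 8.546 + 2.82 + 951.4 = 962.766

962.766 kW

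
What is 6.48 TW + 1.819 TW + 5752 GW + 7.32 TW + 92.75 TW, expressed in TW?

114.121 TW

In TW:
  6.48 TW → 6.48
  1.819 TW → 1.819
  5752 GW = 5752e-3 TW = 5.752
  7.32 TW → 7.32
  92.75 TW → 92.75
Sum: 6.48 + 1.819 + 5.752 + 7.32 + 92.75 = 114.121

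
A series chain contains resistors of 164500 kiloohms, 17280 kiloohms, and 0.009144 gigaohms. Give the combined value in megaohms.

In megaohms:
  164500 kiloohms = 164500e-3 megaohms = 164.5
  17280 kiloohms = 17280e-3 megaohms = 17.28
  0.009144 gigaohms = 0.009144e3 megaohms = 9.144
Sum: 164.5 + 17.28 + 9.144 = 190.924

190.924 megaohms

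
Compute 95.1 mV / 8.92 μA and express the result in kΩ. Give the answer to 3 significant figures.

10.7 kΩ

(95.1e-3) / (8.92e-6) = 10.661e3 Ω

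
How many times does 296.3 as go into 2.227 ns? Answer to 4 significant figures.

7516000

(2.227e-9) / (296.3e-18) = 0.007516e9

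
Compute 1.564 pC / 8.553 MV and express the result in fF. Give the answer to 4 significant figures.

(1.564e-12) / (8.553e6) = 0.18286e-18 F

0.0001829 fF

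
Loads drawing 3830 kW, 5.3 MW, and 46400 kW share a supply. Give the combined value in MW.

55.53 MW

In MW:
  3830 kW = 3830e-3 MW = 3.83
  5.3 MW → 5.3
  46400 kW = 46400e-3 MW = 46.4
Sum: 3.83 + 5.3 + 46.4 = 55.53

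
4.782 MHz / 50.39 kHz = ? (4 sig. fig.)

94.90

(4.782e6) / (50.39e3) = 0.0949e3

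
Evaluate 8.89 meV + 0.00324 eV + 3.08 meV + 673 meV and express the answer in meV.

688.21 meV

In meV:
  8.89 meV → 8.89
  0.00324 eV = 0.00324e3 meV = 3.24
  3.08 meV → 3.08
  673 meV → 673
Sum: 8.89 + 3.24 + 3.08 + 673 = 688.21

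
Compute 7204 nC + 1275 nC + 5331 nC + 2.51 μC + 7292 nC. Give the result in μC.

In μC:
  7204 nC = 7204 × 10^-3 μC = 7.204
  1275 nC = 1275 × 10^-3 μC = 1.275
  5331 nC = 5331 × 10^-3 μC = 5.331
  2.51 μC → 2.51
  7292 nC = 7292 × 10^-3 μC = 7.292
Sum: 7.204 + 1.275 + 5.331 + 2.51 + 7.292 = 23.612

23.612 μC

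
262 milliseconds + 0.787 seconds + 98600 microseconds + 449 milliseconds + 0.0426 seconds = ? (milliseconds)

In milliseconds:
  262 milliseconds → 262
  0.787 seconds = 0.787 × 10^3 milliseconds = 787
  98600 microseconds = 98600 × 10^-3 milliseconds = 98.6
  449 milliseconds → 449
  0.0426 seconds = 0.0426 × 10^3 milliseconds = 42.6
Sum: 262 + 787 + 98.6 + 449 + 42.6 = 1639.2

1639.2 milliseconds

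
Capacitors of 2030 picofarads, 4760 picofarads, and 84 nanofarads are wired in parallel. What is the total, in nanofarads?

90.79 nanofarads

In nanofarads:
  2030 picofarads = 2030 × 10⁻³ nanofarads = 2.03
  4760 picofarads = 4760 × 10⁻³ nanofarads = 4.76
  84 nanofarads → 84
Sum: 2.03 + 4.76 + 84 = 90.79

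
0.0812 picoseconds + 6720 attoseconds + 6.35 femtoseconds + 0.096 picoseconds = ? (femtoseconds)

190.27 femtoseconds

In femtoseconds:
  0.0812 picoseconds = 0.0812 × 10^3 femtoseconds = 81.2
  6720 attoseconds = 6720 × 10^-3 femtoseconds = 6.72
  6.35 femtoseconds → 6.35
  0.096 picoseconds = 0.096 × 10^3 femtoseconds = 96
Sum: 81.2 + 6.72 + 6.35 + 96 = 190.27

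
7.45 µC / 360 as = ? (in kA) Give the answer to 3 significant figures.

(7.45 × 10⁻⁶) / (360 × 10⁻¹⁸) = 0.020694 × 10¹² A

20700000 kA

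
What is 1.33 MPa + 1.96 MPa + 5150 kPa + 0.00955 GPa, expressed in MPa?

In MPa:
  1.33 MPa → 1.33
  1.96 MPa → 1.96
  5150 kPa = 5150 × 10^-3 MPa = 5.15
  0.00955 GPa = 0.00955 × 10^3 MPa = 9.55
Sum: 1.33 + 1.96 + 5.15 + 9.55 = 17.99

17.99 MPa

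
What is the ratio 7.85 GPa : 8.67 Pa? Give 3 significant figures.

(7.85 × 10⁹) / (8.67) = 0.9054 × 10⁹

905000000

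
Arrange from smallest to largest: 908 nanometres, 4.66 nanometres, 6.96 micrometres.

4.66 nanometres < 908 nanometres < 6.96 micrometres

908 nanometres = 0.000000908 metres
4.66 nanometres = 0.00000000466 metres
6.96 micrometres = 0.00000696 metres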